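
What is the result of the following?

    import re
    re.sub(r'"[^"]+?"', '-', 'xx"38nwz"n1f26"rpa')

Matches: at [2:9] → '"38nwz"'.
Every occurrence is swapped for '-'.

'xx-n1f26"rpa'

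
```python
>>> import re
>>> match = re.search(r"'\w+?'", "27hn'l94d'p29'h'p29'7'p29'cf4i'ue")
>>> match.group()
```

`re.search` tries every starting position until one works.
The match spans [4:10] → "'l94d'".

"'l94d'"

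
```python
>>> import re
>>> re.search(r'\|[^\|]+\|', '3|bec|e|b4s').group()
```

'|bec|'

`re.search` tries every starting position until one works.
The match spans [1:6] → '|bec|'.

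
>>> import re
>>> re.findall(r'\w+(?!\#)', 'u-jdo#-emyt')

The negative lookahead/lookbehind blocks any match where the forbidden context is present.
With no groups in the pattern, `findall` gives back each whole match — 3 here.

['u', 'jd', 'emyt']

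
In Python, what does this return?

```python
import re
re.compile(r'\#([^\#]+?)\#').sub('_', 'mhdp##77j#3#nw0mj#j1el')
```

Matches: at [5:10] → '#77j#'; at [11:18] → '#nw0mj#'.
Each match is replaced by '_'.

'mhdp#_3_j1el'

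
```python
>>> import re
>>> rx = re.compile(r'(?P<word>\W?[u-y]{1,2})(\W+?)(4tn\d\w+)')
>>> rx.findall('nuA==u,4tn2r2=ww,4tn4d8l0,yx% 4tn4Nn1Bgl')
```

This matches optionally a non-word character, then 1 to 2 of a character in [u-y] (captured as 'word'); then one or more of a non-word character (lazy) (captured); then the literal '4tn', then a digit, then one or more of a word character (captured).
Walking the string: at [4:13] match '=u,4tn2r2', groups = ('=u', ',', '4tn2r2'); at [13:25] match '=ww,4tn4d8l0', groups = ('=ww', ',', '4tn4d8l0'); at [25:40] match ',yx% 4tn4Nn1Bgl', groups = (',yx', '% ', '4tn4Nn1Bgl').
3 groups means each result is a tuple of 3 captured strings — 3 here.

[('=u', ',', '4tn2r2'), ('=ww', ',', '4tn4d8l0'), (',yx', '% ', '4tn4Nn1Bgl')]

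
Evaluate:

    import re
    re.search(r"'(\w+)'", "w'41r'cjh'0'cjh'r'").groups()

('41r',)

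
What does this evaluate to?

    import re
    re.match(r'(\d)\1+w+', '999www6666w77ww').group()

`\1` is not a pattern — it's the concrete string captured by group 1, re-applied verbatim.
`re.match` only tries the pattern at the start of the string.
The match spans [0:6] → '999www'.
Captured: group 1 = '9'.

'999www'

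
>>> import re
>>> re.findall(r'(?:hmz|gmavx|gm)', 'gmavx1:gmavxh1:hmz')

Alternation isn't longest-match — the leftmost alternative that fits at this position is chosen.
Matches: at [0:5] → 'gmavx'; at [7:12] → 'gmavx'; at [15:18] → 'hmz'.
With no groups in the pattern, `findall` gives back each whole match — 3 here.

['gmavx', 'gmavx', 'hmz']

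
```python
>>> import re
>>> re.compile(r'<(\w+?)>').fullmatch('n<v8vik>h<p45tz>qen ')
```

None

`re.fullmatch` requires the pattern to consume the entire string.
Here there's no way to consume every character, so the call returns None.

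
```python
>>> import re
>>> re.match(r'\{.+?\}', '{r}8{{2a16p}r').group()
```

With `match`, the pattern is implicitly anchored at the beginning.
The match spans [0:3] → '{r}'.

'{r}'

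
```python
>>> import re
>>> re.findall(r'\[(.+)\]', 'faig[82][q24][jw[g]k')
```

With a single group, `findall` returns only what that group captured — 1 item.

['82][q24][jw[g']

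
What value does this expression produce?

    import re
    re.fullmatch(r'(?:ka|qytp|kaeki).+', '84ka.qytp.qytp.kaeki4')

For `fullmatch`, every character of the input must be accounted for by the pattern.
Here there's no way to consume every character, so the call returns None.

None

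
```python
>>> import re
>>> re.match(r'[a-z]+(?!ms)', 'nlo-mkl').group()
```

'nlo'

The negative lookaround is zero-width — it rules out positions where the adjacent text would match, without consuming anything.
`match` is anchored at position 0; if the pattern doesn't fit there, it returns None.
The match spans [0:3] → 'nlo'.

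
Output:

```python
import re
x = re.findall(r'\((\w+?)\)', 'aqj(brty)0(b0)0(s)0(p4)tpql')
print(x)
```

Scanning left to right: at [3:9] match '(brty)', group 1 = 'brty'; at [10:14] match '(b0)', group 1 = 'b0'; at [15:18] match '(s)', group 1 = 's'; at [19:23] match '(p4)', group 1 = 'p4'.
One capturing group, so `findall` returns just the captured substring from each match — 4 in all.

['brty', 'b0', 's', 'p4']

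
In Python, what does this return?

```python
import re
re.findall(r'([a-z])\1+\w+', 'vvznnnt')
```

['v']

After group 1 captures some text, `\1` only succeeds where that same text appears again.
Matches: at [0:7] match 'vvznnnt', group 1 = 'v'.
Because there's exactly one group, `findall` drops the full match and keeps group 1 from the one hit.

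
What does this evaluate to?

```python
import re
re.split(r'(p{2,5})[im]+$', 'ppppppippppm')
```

['ppppppi', 'pppp', '']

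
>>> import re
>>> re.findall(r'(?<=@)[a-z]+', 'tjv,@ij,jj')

The lookaround is zero-width — it requires the adjacent text to match without consuming it, so the asserted text isn't part of the match.
Walking the string: at [5:7] → 'ij'.
No capturing groups, so `findall` returns the 1 full match string.

['ij']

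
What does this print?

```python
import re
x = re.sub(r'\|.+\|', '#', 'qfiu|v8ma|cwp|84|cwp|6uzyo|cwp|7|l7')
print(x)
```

qfiu#l7

Matches: at [4:33] → '|v8ma|cwp|84|cwp|6uzyo|cwp|7|'.
Each match is replaced by '#'.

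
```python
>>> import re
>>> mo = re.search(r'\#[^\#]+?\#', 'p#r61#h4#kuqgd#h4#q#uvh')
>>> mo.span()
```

(1, 6)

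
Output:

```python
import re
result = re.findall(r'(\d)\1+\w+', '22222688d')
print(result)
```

['2']

The backreference `\1` re-matches whatever the first group consumed, character for character.
Scanning left to right: at [0:9] match '22222688d', group 1 = '2'.
One capturing group, so `findall` returns just the captured substring from the one match — 1 in all.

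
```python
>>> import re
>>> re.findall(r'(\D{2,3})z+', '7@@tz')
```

The pattern matches 2 to 3 of a non-digit (captured); then one or more of a literal 'z'.
Walking the string: at [1:5] match '@@tz', group 1 = '@@t'.
With a single group, `findall` returns only what that group captured — 1 item.

['@@t']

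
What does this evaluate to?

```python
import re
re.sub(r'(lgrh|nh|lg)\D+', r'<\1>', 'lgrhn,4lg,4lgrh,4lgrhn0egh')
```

'<lgrh>4<lg>4<lgrh>4<lgrh>0egh'

Branches in `(...|...)` are attempted left-to-right; the first branch that allows the whole pattern to succeed is taken.
Matches: at [0:6] → 'lgrhn,'; at [7:10] → 'lg,'; at [11:16] → 'lgrh,'; at [17:22] → 'lgrhn'.
The replacement refers to a captured group, so each match is rewritten using its own captured text.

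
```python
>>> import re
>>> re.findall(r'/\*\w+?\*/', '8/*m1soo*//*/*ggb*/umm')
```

['/*m1soo*/', '/*ggb*/']

Walking the string: at [1:10] → '/*m1soo*/'; at [12:19] → '/*ggb*/'.
Since nothing is captured, `findall` lists the 2 matched substrings directly.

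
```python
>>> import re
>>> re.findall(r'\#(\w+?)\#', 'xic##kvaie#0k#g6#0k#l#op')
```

['kvaie', 'g6', 'l']

Walking the string: at [4:11] match '#kvaie#', group 1 = 'kvaie'; at [13:17] match '#g6#', group 1 = 'g6'; at [19:22] match '#l#', group 1 = 'l'.
With a single group, `findall` returns only what that group captured — 3 items.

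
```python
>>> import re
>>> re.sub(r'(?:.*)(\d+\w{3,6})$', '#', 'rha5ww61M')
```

'#'

The pattern matches zero or more of any character (non-capturing group); then one or more of a digit, then 3 to 6 of a word character (captured); then anchored at the end.
Each match is replaced by '#'.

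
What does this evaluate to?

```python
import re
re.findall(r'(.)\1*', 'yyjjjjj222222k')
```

['y', 'j', '2', 'k']

`\1` has to match the exact text group 1 already captured.
Walking the string: at [0:2] match 'yy', group 1 = 'y'; at [2:7] match 'jjjjj', group 1 = 'j'; at [7:13] match '222222', group 1 = '2'; at [13:14] match 'k', group 1 = 'k'.
`findall` collects group 1 from each match (4 total).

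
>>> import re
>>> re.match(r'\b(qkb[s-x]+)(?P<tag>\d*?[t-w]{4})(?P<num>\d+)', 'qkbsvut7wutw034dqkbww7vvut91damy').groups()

The match spans [0:15] → 'qkbsvut7wutw034'.
Captured: group 1 = 'qkbsvut', group 2 = '7wutw', group 3 = '034'.

('qkbsvut', '7wutw', '034')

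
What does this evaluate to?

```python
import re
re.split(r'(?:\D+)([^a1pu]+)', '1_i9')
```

['1', '9', '']

This matches one or more of a non-digit (non-capturing group); then one or more of any character except [a1pu] (captured).
Matches to split on: at [1:4] → '_i9'.
With a capturing group present, the delimiter's captured portion is kept in the result list.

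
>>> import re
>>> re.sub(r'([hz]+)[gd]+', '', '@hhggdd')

'@'

The pattern matches one or more of one of [hz] (captured); then one or more of one of [gd].
Matches: at [1:7] → 'hhggdd'.
Each match is replaced by ''.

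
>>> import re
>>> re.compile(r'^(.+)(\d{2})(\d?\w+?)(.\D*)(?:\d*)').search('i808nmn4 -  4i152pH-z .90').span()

(0, 25)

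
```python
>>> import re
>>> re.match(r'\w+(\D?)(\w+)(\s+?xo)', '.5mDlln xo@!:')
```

None

`re.match` won't scan ahead — the pattern has to work from the very first character.
Here the pattern fails at index 0, so the call returns None.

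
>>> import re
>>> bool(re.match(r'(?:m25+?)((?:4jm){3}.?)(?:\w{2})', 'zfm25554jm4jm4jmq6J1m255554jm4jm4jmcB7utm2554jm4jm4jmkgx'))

False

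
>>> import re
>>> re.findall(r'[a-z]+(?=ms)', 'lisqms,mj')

['lisq']

Lookahead/lookbehind check context without consuming it, so the matched span excludes the asserted characters.
Matches: at [0:4] → 'lisq'.
With no groups in the pattern, `findall` gives back each whole match — 1 here.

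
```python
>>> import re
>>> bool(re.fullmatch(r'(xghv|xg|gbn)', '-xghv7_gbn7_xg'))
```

`re.fullmatch` requires the pattern to consume the entire string.
Here the string isn't matched end-to-end, so the call returns None, and `bool(None)` is False.

False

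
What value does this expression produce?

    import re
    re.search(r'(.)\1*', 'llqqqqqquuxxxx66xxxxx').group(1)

A backreference is literal: `\1` must see the identical characters the first group matched.
`search` walks the string left to right and returns the first match it finds.
The match spans [0:2] → 'll'.
Captured: group 1 = 'l'.

'l'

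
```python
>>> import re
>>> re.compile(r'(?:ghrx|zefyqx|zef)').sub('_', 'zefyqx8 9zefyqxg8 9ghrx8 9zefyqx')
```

'_8 9_g8 9_8 9_'

The regex engine tests alternatives in the order written; an earlier branch that matches wins even if a later one would match more.
Matches: at [0:6] → 'zefyqx'; at [9:15] → 'zefyqx'; at [19:23] → 'ghrx'; at [26:32] → 'zefyqx'.
Every occurrence is swapped for '_'.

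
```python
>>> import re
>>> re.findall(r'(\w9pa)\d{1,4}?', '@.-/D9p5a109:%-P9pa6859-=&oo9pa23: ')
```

['P9pa', 'o9pa']

`findall` collects group 1 from each match (2 total).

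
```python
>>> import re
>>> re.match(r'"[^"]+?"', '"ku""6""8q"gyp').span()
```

(0, 4)

`re.match` won't scan ahead — the pattern has to work from the very first character.
The match spans [0:4] → '"ku"'.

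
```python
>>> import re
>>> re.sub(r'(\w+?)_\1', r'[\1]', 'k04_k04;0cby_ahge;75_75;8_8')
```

'[k04];0cby_ahge;[75];[8]'

`\1` is not a pattern — it's the concrete string captured by group 1, re-applied verbatim.
`\1` in the replacement pulls in group 1's text for each match.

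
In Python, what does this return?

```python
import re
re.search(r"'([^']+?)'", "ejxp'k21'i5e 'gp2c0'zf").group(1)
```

The match spans [4:9] → "'k21'".
Captured: group 1 = 'k21'.

'k21'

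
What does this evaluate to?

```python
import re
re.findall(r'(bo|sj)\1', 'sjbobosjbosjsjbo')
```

['bo', 'sj']

A backreference is literal: `\1` must see the identical characters the first group matched.
Walking the string: at [2:6] match 'bobo', group 1 = 'bo'; at [10:14] match 'sjsj', group 1 = 'sj'.
`findall` collects group 1 from each match (2 total).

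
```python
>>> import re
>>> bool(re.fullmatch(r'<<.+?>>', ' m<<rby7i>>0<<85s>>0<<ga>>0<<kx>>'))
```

False

`re.fullmatch` is like wrapping the pattern in `^…$` (in single-line mode).
Here there's no way to consume every character, so the call returns None, and `bool(None)` is False.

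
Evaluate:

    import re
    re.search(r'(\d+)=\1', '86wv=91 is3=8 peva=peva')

`\1` has to match the exact text group 1 already captured.
Here no position works, so the call returns None.

None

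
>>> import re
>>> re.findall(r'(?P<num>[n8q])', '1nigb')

['n']

Pattern: one of [n8q] (captured as 'num').
Matches: at [1:2] match 'n', group 1 = 'n'.
`findall` collects group 1 from the one match (1 total).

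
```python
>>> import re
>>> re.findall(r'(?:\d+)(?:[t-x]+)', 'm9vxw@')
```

['9vxw']

The pattern matches one or more of a digit (non-capturing group); then one or more of a character in [t-x] (non-capturing group).
Scanning left to right: at [1:5] → '9vxw'.
With no groups in the pattern, `findall` gives back each whole match — 1 here.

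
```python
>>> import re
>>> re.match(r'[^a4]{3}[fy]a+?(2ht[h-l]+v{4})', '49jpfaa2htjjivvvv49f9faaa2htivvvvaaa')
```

This matches exactly 3 of any character except [a4], then one of [fy], then one or more of the literal 'a' (lazy); then the literal '2ht', then one or more of a character in [h-l], then exactly 4 of the literal 'v' (captured).
With `match`, the pattern is implicitly anchored at the beginning.
Here position 0 doesn't satisfy it, so the call returns None.

None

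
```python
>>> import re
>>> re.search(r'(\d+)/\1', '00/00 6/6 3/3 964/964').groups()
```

('00',)

The match spans [0:5] → '00/00'.
Captured: group 1 = '00'.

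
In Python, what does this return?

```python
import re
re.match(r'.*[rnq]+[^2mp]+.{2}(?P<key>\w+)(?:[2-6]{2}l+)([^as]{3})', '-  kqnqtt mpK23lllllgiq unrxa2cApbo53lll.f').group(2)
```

This matches zero or more of any character, then one or more of one of [rnq], then one or more of any character except [2mp]; then exactly 2 of any character; then one or more of a word character (captured as 'key'); then exactly 2 of a character in [2-6], then one or more of a literal 'l' (non-capturing group); then exactly 3 of any character except [as] (captured).
`re.match` only tries the pattern at the start of the string.
The match spans [0:42] → '-  kqnqtt mpK23lllllgiq unrxa2cApbo53lll.f'.
Captured: group 1 = 'Apbo', group 2 = 'l.f'.

'l.f'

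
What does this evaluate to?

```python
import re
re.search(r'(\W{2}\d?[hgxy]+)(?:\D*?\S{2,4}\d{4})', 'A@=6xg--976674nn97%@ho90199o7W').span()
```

(1, 14)

Pattern: exactly 2 of a non-word character, then optionally a digit, then one or more of one of [hgxy] (captured); then zero or more of a non-digit (lazy), then 2 to 4 of a non-whitespace character, then exactly 4 of a digit (non-capturing group).
`re.search` scans for the first position where the pattern succeeds.
The match spans [1:14] → '@=6xg--976674'.
Captured: group 1 = '@=6xg'.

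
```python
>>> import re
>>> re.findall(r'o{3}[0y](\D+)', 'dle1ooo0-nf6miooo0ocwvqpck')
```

['-nf', 'ocwvqpck']

The pattern matches exactly 3 of the literal 'o', then one of [0y]; then one or more of a non-digit (captured).
Walking the string: at [4:11] match 'ooo0-nf', group 1 = '-nf'; at [14:26] match 'ooo0ocwvqpck', group 1 = 'ocwvqpck'.
One capturing group, so `findall` returns just the captured substring from each match — 2 in all.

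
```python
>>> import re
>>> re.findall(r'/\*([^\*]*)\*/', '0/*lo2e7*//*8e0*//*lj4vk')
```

['lo2e7', '8e0']

With a single group, `findall` returns only what that group captured — 2 items.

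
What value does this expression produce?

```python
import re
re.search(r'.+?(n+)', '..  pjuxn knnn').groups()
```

The match spans [0:9] → '..  pjuxn'.
Captured: group 1 = 'n'.

('n',)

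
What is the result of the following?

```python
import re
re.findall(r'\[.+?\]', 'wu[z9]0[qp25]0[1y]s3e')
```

['[z9]', '[qp25]', '[1y]']

Because the quantifier is non-greedy, it stops expanding at the earliest point where the rest of the pattern can succeed.
Walking the string: at [2:6] → '[z9]'; at [7:13] → '[qp25]'; at [14:18] → '[1y]'.
No capturing groups, so `findall` returns the 3 full match strings.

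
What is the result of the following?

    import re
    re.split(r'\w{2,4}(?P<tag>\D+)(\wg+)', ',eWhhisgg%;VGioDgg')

[',', 'isgg%;VGioD', 'gg', '']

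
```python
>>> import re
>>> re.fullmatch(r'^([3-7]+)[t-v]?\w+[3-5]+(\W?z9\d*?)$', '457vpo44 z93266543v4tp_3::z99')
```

None

For `fullmatch`, every character of the input must be accounted for by the pattern.
Here the string isn't matched end-to-end, so the call returns None.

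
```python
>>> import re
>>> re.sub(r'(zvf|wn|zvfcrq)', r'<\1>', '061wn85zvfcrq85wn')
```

The regex engine tests alternatives in the order written; an earlier branch that matches wins even if a later one would match more.
Matches: at [3:5] → 'wn'; at [7:10] → 'zvf'; at [15:17] → 'wn'.
Each match is replaced using the text its own group 1 captured.

'061<wn>85<zvf>crq85<wn>'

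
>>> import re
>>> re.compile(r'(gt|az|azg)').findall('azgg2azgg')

The regex engine tests alternatives in the order written; an earlier branch that matches wins even if a later one would match more.
One capturing group, so `findall` returns just the captured substring from each match — 2 in all.

['az', 'az']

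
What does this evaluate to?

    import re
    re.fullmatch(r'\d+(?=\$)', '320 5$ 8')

None

Because the assertion is zero-width, the text it checks is not consumed and won't appear in the result.
`re.fullmatch` is like wrapping the pattern in `^…$` (in single-line mode).
Here there's no way to consume every character, so the call returns None.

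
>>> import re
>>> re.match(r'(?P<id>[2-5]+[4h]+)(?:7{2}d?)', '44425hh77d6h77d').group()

'44425hh77d'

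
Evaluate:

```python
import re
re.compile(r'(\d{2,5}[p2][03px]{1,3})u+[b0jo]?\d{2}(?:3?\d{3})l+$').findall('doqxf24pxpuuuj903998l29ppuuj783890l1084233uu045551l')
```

['1084233']

With a single group, `findall` returns only what that group captured — 1 item.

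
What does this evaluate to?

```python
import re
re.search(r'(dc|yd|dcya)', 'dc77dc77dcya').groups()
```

Unlike `match`, `search` isn't anchored — it looks for the pattern anywhere in the string.
The match spans [0:2] → 'dc'.
Captured: group 1 = 'dc'.

('dc',)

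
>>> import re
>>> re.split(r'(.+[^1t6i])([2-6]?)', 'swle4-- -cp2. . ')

Pattern: one or more of any character, then any character except [1t6i] (captured); then optionally a character in [2-6] (captured).
Matches to split on: at [0:16] → 'swle4-- -cp2. . '.
Because the pattern has a capturing group, `split` also inserts each captured text between the pieces.

['', 'swle4-- -cp2. . ', '', '']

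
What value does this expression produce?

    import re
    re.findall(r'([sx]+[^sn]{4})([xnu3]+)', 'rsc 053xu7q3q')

The pattern matches one or more of one of [sx], then exactly 4 of any character except [sn] (captured); then one or more of one of [xnu3] (captured).
Scanning left to right: at [1:9] match 'sc 053xu', groups = ('sc 05', '3xu').
Multiple groups make `findall` return tuples — one 2-tuple for the one match.

[('sc 05', '3xu')]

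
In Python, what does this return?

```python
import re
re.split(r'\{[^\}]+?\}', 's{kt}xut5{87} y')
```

Matches to split on: at [1:5] → '{kt}'; at [9:13] → '{87}'.
`split` removes every match and returns the 3 fragments in between.

['s', 'xut5', ' y']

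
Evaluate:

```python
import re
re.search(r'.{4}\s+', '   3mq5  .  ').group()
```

Pattern: exactly 4 of any character; then one or more of whitespace.
`re.search` tries every starting position until one works.
The match spans [3:9] → '3mq5  '.

'3mq5  '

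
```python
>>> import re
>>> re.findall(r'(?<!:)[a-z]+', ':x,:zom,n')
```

The negative lookaround is zero-width — it rules out positions where the adjacent text would match, without consuming anything.
Matches: at [5:7] → 'om'; at [8:9] → 'n'.
No capturing groups, so `findall` returns the 2 full match strings.

['om', 'n']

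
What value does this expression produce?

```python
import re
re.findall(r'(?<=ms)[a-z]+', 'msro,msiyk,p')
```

The `(?=…)`/`(?<=…)` assertion just peeks at neighbouring text; it doesn't advance the match position.
Walking the string: at [2:4] → 'ro'; at [7:10] → 'iyk'.
`findall` yields the raw match text (2 of them) because the pattern has no groups.

['ro', 'iyk']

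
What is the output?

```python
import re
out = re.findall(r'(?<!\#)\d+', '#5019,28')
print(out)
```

['019', '28']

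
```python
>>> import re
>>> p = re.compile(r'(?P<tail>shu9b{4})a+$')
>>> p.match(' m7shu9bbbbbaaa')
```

The pattern matches the literal 'sh', then the literal 'u9', then exactly 4 of the literal 'b' (captured as 'tail'); then one or more of a literal 'a'; then anchored at the end.
`match` is anchored at position 0; if the pattern doesn't fit there, it returns None.
Here the pattern fails at index 0, so the call returns None.

None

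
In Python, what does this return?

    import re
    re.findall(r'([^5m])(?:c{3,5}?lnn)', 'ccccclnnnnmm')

The pattern matches any character except [5m] (captured); then 3 to 5 of the literal 'c' (lazy), then the literal 'lnn' (non-capturing group).
Walking the string: at [0:8] match 'ccccclnn', group 1 = 'c'.
Because there's exactly one group, `findall` drops the full match and keeps group 1 from the one hit.

['c']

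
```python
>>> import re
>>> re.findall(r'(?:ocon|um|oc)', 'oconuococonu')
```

`|` is ordered: at each position the engine commits to the first alternative that works.
Since nothing is captured, `findall` lists the 3 matched substrings directly.

['ocon', 'oc', 'ocon']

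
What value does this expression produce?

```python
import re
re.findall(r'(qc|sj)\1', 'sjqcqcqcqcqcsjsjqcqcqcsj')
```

The backreference `\1` re-matches whatever the first group consumed, character for character.
Scanning left to right: at [2:6] match 'qcqc', group 1 = 'qc'; at [6:10] match 'qcqc', group 1 = 'qc'; at [12:16] match 'sjsj', group 1 = 'sj'; at [16:20] match 'qcqc', group 1 = 'qc'.
`findall` collects group 1 from each match (4 total).

['qc', 'qc', 'sj', 'qc']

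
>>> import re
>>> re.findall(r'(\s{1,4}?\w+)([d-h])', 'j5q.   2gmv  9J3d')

[('   2', 'g'), ('  9J3', 'd')]

With 2 capturing groups, `findall` returns a 2-tuple per match.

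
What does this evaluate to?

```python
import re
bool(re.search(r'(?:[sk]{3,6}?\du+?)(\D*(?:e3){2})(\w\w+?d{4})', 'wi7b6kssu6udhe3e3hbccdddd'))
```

Pattern: 3 to 6 of one of [sk] (lazy), then a digit, then one or more of a literal 'u' (lazy) (non-capturing group); then zero or more of a non-digit, then the literal 'e3' repeated 2 times (captured); then a word character, then one or more of a word character (lazy), then exactly 4 of the literal 'd' (captured).
Here nothing in the string fits, so the call returns None, and `bool(None)` is False.

False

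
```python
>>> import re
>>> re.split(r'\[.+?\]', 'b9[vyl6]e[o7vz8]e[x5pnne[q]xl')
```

['b9', 'e', 'e', 'xl']

Lazy quantifiers expand one character at a time until the remainder of the pattern can match.
Matches to split on: at [2:8] → '[vyl6]'; at [9:16] → '[o7vz8]'; at [17:27] → '[x5pnne[q]'.
The string is cut at each match, leaving 4 pieces.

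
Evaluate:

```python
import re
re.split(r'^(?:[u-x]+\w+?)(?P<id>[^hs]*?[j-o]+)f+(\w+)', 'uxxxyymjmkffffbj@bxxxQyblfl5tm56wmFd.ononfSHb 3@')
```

['', 'ymjmk', 'bj', '@bxxxQyblfl5tm56wmFd.ononfSHb 3@']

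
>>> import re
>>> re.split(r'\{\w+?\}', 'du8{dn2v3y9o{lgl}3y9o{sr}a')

`split` removes every match and returns the 3 fragments in between.

['du8{dn2v3y9o', '3y9o', 'a']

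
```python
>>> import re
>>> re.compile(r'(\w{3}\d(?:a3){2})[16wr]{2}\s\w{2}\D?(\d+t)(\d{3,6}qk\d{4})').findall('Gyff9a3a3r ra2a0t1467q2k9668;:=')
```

[]

With 3 capturing groups, `findall` returns a 3-tuple per match.
Nothing in the string satisfies the pattern, so the list is empty.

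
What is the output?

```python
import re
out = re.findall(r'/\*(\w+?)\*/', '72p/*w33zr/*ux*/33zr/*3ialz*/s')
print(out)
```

['ux', '3ialz']

Matches: at [10:16] match '/*ux*/', group 1 = 'ux'; at [20:29] match '/*3ialz*/', group 1 = '3ialz'.
`findall` collects group 1 from each match (2 total).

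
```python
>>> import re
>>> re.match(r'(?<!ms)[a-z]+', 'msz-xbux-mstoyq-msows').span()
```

(0, 3)

The negative lookaround is zero-width — it rules out positions where the adjacent text would match, without consuming anything.
`re.match` won't scan ahead — the pattern has to work from the very first character.
The match spans [0:3] → 'msz'.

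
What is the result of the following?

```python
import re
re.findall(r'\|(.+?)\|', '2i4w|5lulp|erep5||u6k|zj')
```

['5lulp', '|u6k']

Walking the string: at [4:11] match '|5lulp|', group 1 = '5lulp'; at [16:22] match '||u6k|', group 1 = '|u6k'.
Because there's exactly one group, `findall` drops the full match and keeps group 1 from each hit.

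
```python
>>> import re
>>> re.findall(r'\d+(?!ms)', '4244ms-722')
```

A negative assertion filters positions out without eating any characters.
With no groups in the pattern, `findall` gives back each whole match — 2 here.

['424', '722']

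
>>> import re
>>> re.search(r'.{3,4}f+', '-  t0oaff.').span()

(3, 9)

This matches 3 to 4 of any character; then one or more of a literal 'f'.
`re.search` tries every starting position until one works.
The match spans [3:9] → 't0oaff'.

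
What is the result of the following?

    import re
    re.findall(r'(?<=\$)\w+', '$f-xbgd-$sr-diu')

The `(?=…)`/`(?<=…)` assertion just peeks at neighbouring text; it doesn't advance the match position.
Scanning left to right: at [1:2] → 'f'; at [9:11] → 'sr'.
`findall` yields the raw match text (2 of them) because the pattern has no groups.

['f', 'sr']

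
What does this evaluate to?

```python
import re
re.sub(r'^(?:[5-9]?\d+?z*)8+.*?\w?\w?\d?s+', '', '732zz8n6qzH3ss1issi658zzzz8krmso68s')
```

'1issi658zzzz8krmso68s'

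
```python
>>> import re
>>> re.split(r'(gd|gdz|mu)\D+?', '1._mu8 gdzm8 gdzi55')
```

Alternation isn't longest-match — the leftmost alternative that fits at this position is chosen.
Matches to split on: at [7:10] → 'gdz'; at [13:16] → 'gdz'.
With a capturing group present, the delimiter's captured portion is kept in the result list.

['1._mu8 ', 'gd', 'm8 ', 'gd', 'i55']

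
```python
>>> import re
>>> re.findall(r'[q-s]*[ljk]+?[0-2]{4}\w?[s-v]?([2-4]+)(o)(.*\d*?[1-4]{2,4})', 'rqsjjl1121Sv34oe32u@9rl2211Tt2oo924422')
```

This matches zero or more of a character in [q-s], then one or more of one of [ljk] (lazy); then exactly 4 of a character in [0-2], then optionally a word character, then optionally a character in [s-v]; then one or more of a character in [2-4] (captured); then a literal 'o' (captured); then zero or more of any character, then zero or more of a digit (lazy), then 2 to 4 of a character in [1-4] (captured).
Scanning left to right: at [0:38] match 'rqsjjl1121Sv34oe32u@9rl2211Tt2oo924422', groups = ('34', 'o', 'e32u@9rl2211Tt2oo924422').
`findall` packs the 3 group values into a tuple for every match.

[('34', 'o', 'e32u@9rl2211Tt2oo924422')]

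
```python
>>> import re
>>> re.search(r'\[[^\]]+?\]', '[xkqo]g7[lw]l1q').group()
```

'[xkqo]'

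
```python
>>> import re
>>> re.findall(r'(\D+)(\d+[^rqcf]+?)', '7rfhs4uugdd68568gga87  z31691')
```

Lazy quantifiers expand one character at a time until the remainder of the pattern can match.
2 groups means each result is a tuple of 2 captured strings — 4 here.

[('rfhs', '4u'), ('ugdd', '68568g'), ('ga', '87 '), (' z', '31691')]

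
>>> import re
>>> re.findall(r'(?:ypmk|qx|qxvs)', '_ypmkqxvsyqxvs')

Alternation tries branches left to right and keeps the first one that lets the overall match succeed at that position.
`findall` yields the raw match text (3 of them) because the pattern has no groups.

['ypmk', 'qx', 'qx']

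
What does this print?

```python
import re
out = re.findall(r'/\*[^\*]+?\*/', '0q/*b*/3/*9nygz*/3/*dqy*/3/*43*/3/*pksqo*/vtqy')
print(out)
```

`findall` yields the raw match text (5 of them) because the pattern has no groups.

['/*b*/', '/*9nygz*/', '/*dqy*/', '/*43*/', '/*pksqo*/']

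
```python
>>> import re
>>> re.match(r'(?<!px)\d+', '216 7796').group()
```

'216'

The negative lookahead/lookbehind blocks any match where the forbidden context is present.
With `match`, the pattern is implicitly anchored at the beginning.
The match spans [0:3] → '216'.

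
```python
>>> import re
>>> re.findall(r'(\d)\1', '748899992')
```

['8', '9', '9']

The backreference `\1` re-matches whatever the first group consumed, character for character.
With a single group, `findall` returns only what that group captured — 3 items.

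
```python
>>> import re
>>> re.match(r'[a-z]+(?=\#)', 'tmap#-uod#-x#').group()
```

'tmap'

Because the assertion is zero-width, the text it checks is not consumed and won't appear in the result.
`re.match` only tries the pattern at the start of the string.
The match spans [0:4] → 'tmap'.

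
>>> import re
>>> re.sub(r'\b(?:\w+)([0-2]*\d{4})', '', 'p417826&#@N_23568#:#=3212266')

The pattern matches a word boundary (`\b`, zero-width); then one or more of a word character (non-capturing group); then zero or more of a character in [0-2], then exactly 4 of a digit (captured).
`sub` substitutes '' at each match site.

'&#@#:#='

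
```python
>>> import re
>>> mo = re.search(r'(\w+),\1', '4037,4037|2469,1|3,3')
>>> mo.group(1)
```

'4037'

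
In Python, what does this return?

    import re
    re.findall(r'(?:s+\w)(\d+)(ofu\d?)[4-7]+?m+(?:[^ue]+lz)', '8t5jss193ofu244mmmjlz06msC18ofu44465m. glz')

This matches one or more of the literal 's', then a word character (non-capturing group); then one or more of a digit (captured); then the literal 'ofu', then optionally a digit (captured); then one or more of a character in [4-7] (lazy), then one or more of the literal 'm'; then one or more of any character except [ue], then the literal 'lz' (non-capturing group).
Walking the string: at [4:21] match 'ss193ofu244mmmjlz', groups = ('93', 'ofu2'); at [24:42] match 'sC18ofu44465m. glz', groups = ('18', 'ofu4').
2 groups means each result is a tuple of 2 captured strings — 2 here.

[('93', 'ofu2'), ('18', 'ofu4')]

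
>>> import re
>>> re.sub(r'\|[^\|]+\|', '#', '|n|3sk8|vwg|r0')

Every occurrence is swapped for '#'.

'#3sk8#r0'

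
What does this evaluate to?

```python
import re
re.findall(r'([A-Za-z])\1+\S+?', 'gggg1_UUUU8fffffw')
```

['g', 'U', 'f']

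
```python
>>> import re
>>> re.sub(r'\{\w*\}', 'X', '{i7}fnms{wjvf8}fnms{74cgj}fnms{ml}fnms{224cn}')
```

'XfnmsXfnmsXfnmsXfnmsX'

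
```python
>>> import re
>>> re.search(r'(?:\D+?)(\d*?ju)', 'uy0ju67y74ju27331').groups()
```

('0ju',)

The match spans [0:5] → 'uy0ju'.
Captured: group 1 = '0ju'.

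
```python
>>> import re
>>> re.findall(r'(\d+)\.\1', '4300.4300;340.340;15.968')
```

['4300', '340']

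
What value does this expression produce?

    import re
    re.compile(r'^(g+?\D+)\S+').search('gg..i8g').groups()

The match spans [0:7] → 'gg..i8g'.
Captured: group 1 = 'gg..i'.

('gg..i',)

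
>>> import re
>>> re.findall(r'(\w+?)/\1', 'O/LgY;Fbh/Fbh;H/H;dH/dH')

A backreference is literal: `\1` must see the identical characters the first group matched.
`findall` collects group 1 from each match (3 total).

['Fbh', 'H', 'dH']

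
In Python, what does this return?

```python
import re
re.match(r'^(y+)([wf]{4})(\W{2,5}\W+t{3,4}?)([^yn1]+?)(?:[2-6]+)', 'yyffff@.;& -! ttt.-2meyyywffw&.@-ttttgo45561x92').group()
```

'yyffff@.;& -! ttt.-2'

This matches anchored at the start of the string; then one or more of a literal 'y' (captured); then exactly 4 of one of [wf] (captured); then 2 to 5 of a non-word character, then one or more of a non-word character, then 3 to 4 of a literal 't' (lazy) (captured); then one or more of any character except [yn1] (lazy) (captured); then one or more of a character in [2-6] (non-capturing group).
`re.match` only tries the pattern at the start of the string.
The match spans [0:20] → 'yyffff@.;& -! ttt.-2'.
Captured: group 1 = 'yy', group 2 = 'ffff', group 3 = '@.;& -! ttt', group 4 = '.-'.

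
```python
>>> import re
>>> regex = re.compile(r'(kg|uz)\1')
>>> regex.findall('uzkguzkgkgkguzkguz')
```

['kg']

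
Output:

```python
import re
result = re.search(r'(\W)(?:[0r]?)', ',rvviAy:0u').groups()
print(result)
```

(',',)

The match spans [0:2] → ',r'.
Captured: group 1 = ','.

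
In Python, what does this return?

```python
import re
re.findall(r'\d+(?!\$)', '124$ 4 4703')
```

`(?!…)`/`(?<!…)` only lets a position through if the neighbouring text does NOT match; no characters are consumed.
`findall` yields the raw match text (3 of them) because the pattern has no groups.

['12', '4', '4703']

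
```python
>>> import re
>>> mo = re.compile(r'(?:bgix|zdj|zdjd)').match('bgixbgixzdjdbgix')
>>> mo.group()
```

'bgix'

`match` is anchored at position 0; if the pattern doesn't fit there, it returns None.
The match spans [0:4] → 'bgix'.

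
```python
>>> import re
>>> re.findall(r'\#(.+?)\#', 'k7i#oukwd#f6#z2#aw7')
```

['oukwd', 'z2']

Lazy quantifiers expand one character at a time until the remainder of the pattern can match.
Scanning left to right: at [3:10] match '#oukwd#', group 1 = 'oukwd'; at [12:16] match '#z2#', group 1 = 'z2'.
Because there's exactly one group, `findall` drops the full match and keeps group 1 from each hit.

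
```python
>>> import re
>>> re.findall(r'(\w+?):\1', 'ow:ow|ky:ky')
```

`\1` has to match the exact text group 1 already captured.
`findall` collects group 1 from each match (2 total).

['ow', 'ky']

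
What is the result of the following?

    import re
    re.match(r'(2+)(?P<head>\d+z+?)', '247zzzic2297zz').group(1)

'2'

This matches one or more of a literal '2' (captured); then one or more of a digit, then one or more of the literal 'z' (lazy) (captured as 'head').
A `+?`/`*?`/`{m,n}?` starts at its minimum and grows only as far as needed for what follows to match.
With `match`, the pattern is implicitly anchored at the beginning.
The match spans [0:4] → '247z'.
Captured: group 1 = '2', group 2 = '47z'.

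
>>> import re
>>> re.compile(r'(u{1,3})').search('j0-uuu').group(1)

The pattern matches 1 to 3 of a literal 'u' (captured).
`search` walks the string left to right and returns the first match it finds.
The match spans [3:6] → 'uuu'.
Captured: group 1 = 'uuu'.

'uuu'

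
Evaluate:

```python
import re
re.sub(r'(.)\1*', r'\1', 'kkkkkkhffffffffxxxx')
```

`\1` has to match the exact text group 1 already captured.
Matches: at [0:6] → 'kkkkkk'; at [6:7] → 'h'; at [7:15] → 'ffffffff'; at [15:19] → 'xxxx'.
The replacement refers to a captured group, so each match is rewritten using its own captured text.

'khfx'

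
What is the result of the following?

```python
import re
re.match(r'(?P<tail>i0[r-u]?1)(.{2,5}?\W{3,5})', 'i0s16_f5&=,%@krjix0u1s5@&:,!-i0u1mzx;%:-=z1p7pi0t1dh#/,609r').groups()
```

This matches the literal 'i0', then optionally a character in [r-u], then the literal '1' (captured as 'tail'); then 2 to 5 of any character (lazy), then 3 to 5 of a non-word character (captured).
`match` is anchored at position 0; if the pattern doesn't fit there, it returns None.
The match spans [0:13] → 'i0s16_f5&=,%@'.
Captured: group 1 = 'i0s1', group 2 = '6_f5&=,%@'.

('i0s1', '6_f5&=,%@')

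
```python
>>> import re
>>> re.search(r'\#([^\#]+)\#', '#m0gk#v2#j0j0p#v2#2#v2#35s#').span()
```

The match spans [0:6] → '#m0gk#'.

(0, 6)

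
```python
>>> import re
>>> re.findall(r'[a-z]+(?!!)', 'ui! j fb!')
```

['u', 'j', 'f']

A negative assertion filters positions out without eating any characters.
Matches: at [0:1] → 'u'; at [4:5] → 'j'; at [6:7] → 'f'.
`findall` yields the raw match text (3 of them) because the pattern has no groups.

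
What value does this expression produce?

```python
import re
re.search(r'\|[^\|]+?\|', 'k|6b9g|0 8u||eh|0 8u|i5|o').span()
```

(1, 7)

The match spans [1:7] → '|6b9g|'.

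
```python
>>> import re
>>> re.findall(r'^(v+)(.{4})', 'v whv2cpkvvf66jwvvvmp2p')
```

[('v', ' whv')]

Pattern: anchored at the start of the string; then one or more of a literal 'v' (captured); then exactly 4 of any character (captured).
2 groups means the one result is a tuple of 2 captured strings — 1 here.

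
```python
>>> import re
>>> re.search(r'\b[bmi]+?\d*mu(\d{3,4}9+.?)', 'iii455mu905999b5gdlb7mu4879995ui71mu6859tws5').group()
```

'iii455mu905999b'

The pattern matches a word boundary (`\b`, zero-width); then one or more of one of [bmi] (lazy); then zero or more of a digit, then the literal 'mu'; then 3 to 4 of a digit, then one or more of the literal '9', then optionally any character (captured).
`re.search` tries every starting position until one works.
The match spans [0:15] → 'iii455mu905999b'.
Captured: group 1 = '905999b'.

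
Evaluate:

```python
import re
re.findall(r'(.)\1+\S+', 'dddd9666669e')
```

['d']

`\1` has to match the exact text group 1 already captured.
Because there's exactly one group, `findall` drops the full match and keeps group 1 from the one hit.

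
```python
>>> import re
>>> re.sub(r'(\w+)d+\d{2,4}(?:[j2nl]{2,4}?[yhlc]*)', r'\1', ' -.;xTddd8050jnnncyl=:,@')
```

' -.;xTddnncyl=:,@'

This matches one or more of a word character (captured); then one or more of the literal 'd', then 2 to 4 of a digit; then 2 to 4 of one of [j2nl] (lazy), then zero or more of one of [yhlc] (non-capturing group).
Matches: at [4:15] → 'xTddd8050jn'.
The replacement refers to a captured group, so each match is rewritten using its own captured text.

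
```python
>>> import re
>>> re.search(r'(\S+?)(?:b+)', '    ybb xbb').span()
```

(4, 7)

The pattern matches one or more of a non-whitespace character (lazy) (captured); then one or more of a literal 'b' (non-capturing group).
`re.search` scans for the first position where the pattern succeeds.
The match spans [4:7] → 'ybb'.
Captured: group 1 = 'y'.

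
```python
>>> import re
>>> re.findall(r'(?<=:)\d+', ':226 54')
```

['226']

The positive lookaround only admits positions where the adjacent text matches; those characters stay outside the span.
Matches: at [1:4] → '226'.
`findall` yields the raw match text (1 of them) because the pattern has no groups.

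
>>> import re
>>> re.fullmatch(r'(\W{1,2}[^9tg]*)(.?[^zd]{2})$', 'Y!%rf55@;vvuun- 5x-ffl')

None

`fullmatch` succeeds only if the pattern covers the string from start to end.
Here the pattern can't cover the whole string, so the call returns None.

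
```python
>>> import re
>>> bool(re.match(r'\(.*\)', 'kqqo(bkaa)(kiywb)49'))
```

False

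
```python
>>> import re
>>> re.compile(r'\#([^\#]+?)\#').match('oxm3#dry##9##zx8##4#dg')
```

None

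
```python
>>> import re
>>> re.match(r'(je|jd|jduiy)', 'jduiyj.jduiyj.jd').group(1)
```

'jd'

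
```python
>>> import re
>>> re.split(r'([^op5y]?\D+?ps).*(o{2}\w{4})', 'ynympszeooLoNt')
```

['', 'ynymps', 'ooLoNt', '']

Because the pattern has a capturing group, `split` also inserts each captured text between the pieces.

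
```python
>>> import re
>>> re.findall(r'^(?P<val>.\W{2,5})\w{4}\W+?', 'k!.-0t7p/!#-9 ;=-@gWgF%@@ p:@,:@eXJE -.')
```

This matches anchored at the start of the string; then any character, then 2 to 5 of a non-word character (captured as 'val'); then exactly 4 of a word character, then one or more of a non-word character (lazy).
`findall` collects group 1 from the one match (1 total).

['k!.-']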